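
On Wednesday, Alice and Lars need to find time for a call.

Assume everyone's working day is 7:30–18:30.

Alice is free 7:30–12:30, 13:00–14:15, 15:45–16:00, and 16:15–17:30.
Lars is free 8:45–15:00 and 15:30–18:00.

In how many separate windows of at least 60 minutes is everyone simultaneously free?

Alice ∩ Lars: 08:45–12:30, 13:00–14:15, 15:45–16:00, 16:15–17:30.
Windows ≥ 60 min: 08:45–12:30, 13:00–14:15, 16:15–17:30.
That's 3 windows.

3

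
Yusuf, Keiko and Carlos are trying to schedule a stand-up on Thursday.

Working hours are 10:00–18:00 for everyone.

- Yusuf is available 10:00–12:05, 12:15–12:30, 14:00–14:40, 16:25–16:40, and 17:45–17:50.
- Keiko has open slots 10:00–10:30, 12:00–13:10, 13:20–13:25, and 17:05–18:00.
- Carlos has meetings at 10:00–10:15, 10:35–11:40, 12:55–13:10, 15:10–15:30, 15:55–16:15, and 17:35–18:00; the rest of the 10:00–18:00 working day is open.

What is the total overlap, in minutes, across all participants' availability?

Carlos free within 10:00–18:00: 10:15–10:35, 11:40–12:55, 13:10–15:10, 15:30–15:55, 16:15–17:35.
Yusuf ∩ Keiko: 10:00–10:30, 12:00–12:05, 12:15–12:30, 17:45–17:50.
Yusuf ∩ Keiko ∩ Carlos: 10:15–10:30, 12:00–12:05, 12:15–12:30.
Total common minutes: 15 + 5 + 15 = 35.

35 minutes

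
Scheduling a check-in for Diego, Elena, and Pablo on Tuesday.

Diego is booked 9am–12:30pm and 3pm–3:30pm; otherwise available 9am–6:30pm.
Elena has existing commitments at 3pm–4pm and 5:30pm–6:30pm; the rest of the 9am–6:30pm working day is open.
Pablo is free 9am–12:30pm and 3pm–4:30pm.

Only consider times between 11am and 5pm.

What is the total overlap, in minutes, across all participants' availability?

Diego free within 09:00–18:30: 12:30–15:00, 15:30–18:30.
Elena free within 09:00–18:30: 09:00–15:00, 16:00–17:30.
Diego ∩ Elena: 12:30–15:00, 16:00–17:30.
Diego ∩ Elena ∩ Pablo: 16:00–16:30.
Restricted to 11:00–17:00: 16:00–16:30.
Total common minutes: 30.

30 minutes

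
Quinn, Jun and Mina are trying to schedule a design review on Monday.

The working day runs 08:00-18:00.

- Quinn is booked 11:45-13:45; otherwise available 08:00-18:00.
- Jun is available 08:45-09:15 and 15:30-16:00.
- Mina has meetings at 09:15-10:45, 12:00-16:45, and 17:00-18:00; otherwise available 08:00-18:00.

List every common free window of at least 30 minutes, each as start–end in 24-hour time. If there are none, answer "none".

08:45–09:15

Quinn free within 08:00–18:00: 08:00–11:45, 13:45–18:00.
Mina free within 08:00–18:00: 08:00–09:15, 10:45–12:00, 16:45–17:00.
Quinn ∩ Jun: 08:45–09:15, 15:30–16:00.
Quinn ∩ Jun ∩ Mina: 08:45–09:15.
Windows ≥ 30 min: 08:45–09:15.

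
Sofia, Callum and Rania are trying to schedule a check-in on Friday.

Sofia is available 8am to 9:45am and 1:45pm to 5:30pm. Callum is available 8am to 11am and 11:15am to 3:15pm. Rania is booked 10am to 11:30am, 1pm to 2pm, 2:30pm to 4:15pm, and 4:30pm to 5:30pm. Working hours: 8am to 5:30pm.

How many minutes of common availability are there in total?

135 minutes

Rania free within 08:00–17:30: 08:00–10:00, 11:30–13:00, 14:00–14:30, 16:15–16:30.
Sofia ∩ Callum: 08:00–09:45, 13:45–15:15.
Sofia ∩ Callum ∩ Rania: 08:00–09:45, 14:00–14:30.
Total common minutes: 105 + 30 = 135.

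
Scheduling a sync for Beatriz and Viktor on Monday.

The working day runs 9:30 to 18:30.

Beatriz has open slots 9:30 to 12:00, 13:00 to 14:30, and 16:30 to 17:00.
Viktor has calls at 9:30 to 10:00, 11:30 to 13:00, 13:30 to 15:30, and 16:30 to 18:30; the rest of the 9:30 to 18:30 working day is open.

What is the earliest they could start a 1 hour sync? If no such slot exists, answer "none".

10:00

Viktor free within 09:30–18:30: 10:00–11:30, 13:00–13:30, 15:30–16:30.
Beatriz ∩ Viktor: 10:00–11:30, 13:00–13:30.
Windows ≥ 60 min: 10:00–11:30.
Earliest such window starts at 10:00.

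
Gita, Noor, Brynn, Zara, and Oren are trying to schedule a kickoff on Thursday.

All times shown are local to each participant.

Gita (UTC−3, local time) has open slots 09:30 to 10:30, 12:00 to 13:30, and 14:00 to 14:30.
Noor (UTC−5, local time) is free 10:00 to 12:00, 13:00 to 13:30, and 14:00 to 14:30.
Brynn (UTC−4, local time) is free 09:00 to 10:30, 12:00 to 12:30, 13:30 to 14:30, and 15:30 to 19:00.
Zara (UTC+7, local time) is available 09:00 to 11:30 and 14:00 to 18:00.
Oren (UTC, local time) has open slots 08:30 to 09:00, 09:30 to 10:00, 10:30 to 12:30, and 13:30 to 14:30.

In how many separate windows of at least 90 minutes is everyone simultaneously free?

Gita → UTC: 12:30–13:30, 15:00–16:30, 17:00–17:30.
Noor → UTC: 15:00–17:00, 18:00–18:30, 19:00–19:30.
Brynn → UTC: 13:00–14:30, 16:00–16:30, 17:30–18:30, 19:30–23:00.
Zara → UTC: 02:00–04:30, 07:00–11:00.
Oren → UTC: 08:30–09:00, 09:30–10:00, 10:30–12:30, 13:30–14:30.
Gita ∩ Noor: 15:00–16:30.
Gita ∩ Noor ∩ Brynn: 16:00–16:30.
Gita ∩ Noor ∩ Brynn ∩ Zara: (none).
Gita ∩ Noor ∩ Brynn ∩ Zara ∩ Oren: (none).
Windows ≥ 90 min: (none).
That's 0 windows.

0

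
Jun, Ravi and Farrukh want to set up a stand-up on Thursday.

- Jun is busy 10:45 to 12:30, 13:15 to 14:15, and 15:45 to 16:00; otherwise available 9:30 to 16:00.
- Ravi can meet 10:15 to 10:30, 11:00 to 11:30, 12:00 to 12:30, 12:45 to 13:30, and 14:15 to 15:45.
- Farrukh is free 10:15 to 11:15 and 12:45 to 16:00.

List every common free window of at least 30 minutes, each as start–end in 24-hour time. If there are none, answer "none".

Jun free within 09:30–16:00: 09:30–10:45, 12:30–13:15, 14:15–15:45.
Jun ∩ Ravi: 10:15–10:30, 12:45–13:15, 14:15–15:45.
Jun ∩ Ravi ∩ Farrukh: 10:15–10:30, 12:45–13:15, 14:15–15:45.
Windows ≥ 30 min: 12:45–13:15, 14:15–15:45.

12:45–13:15, 14:15–15:45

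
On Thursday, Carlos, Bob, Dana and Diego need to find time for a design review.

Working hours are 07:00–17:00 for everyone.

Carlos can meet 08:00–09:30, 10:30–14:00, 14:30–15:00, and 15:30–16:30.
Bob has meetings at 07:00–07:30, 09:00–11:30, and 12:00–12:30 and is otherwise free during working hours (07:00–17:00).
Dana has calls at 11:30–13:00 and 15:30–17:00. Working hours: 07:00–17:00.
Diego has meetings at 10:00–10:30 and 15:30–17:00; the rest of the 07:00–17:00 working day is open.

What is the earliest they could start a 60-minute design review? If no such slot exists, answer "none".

08:00

Bob free within 07:00–17:00: 07:30–09:00, 11:30–12:00, 12:30–17:00.
Dana free within 07:00–17:00: 07:00–11:30, 13:00–15:30.
Diego free within 07:00–17:00: 07:00–10:00, 10:30–15:30.
Carlos ∩ Bob: 08:00–09:00, 11:30–12:00, 12:30–14:00, 14:30–15:00, 15:30–16:30.
Carlos ∩ Bob ∩ Dana: 08:00–09:00, 13:00–14:00, 14:30–15:00.
Carlos ∩ Bob ∩ Dana ∩ Diego: 08:00–09:00, 13:00–14:00, 14:30–15:00.
Windows ≥ 60 min: 08:00–09:00, 13:00–14:00.
Earliest such window starts at 08:00.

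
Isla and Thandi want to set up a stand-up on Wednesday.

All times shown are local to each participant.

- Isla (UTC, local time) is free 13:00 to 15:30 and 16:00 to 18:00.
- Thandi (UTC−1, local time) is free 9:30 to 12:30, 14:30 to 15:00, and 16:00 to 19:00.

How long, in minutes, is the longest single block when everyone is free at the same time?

60 minutes

Isla → UTC: 13:00–15:30, 16:00–18:00.
Thandi → UTC: 10:30–13:30, 15:30–16:00, 17:00–20:00.
Isla ∩ Thandi: 13:00–13:30, 17:00–18:00.
Common window lengths: 30, 60 min; longest is 60.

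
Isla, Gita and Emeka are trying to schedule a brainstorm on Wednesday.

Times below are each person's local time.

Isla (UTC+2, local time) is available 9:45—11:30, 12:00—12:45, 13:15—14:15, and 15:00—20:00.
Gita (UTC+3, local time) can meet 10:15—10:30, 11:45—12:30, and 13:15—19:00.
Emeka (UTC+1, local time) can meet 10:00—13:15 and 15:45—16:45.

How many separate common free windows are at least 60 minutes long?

2

Isla → UTC: 07:45–09:30, 10:00–10:45, 11:15–12:15, 13:00–18:00.
Gita → UTC: 07:15–07:30, 08:45–09:30, 10:15–16:00.
Emeka → UTC: 09:00–12:15, 14:45–15:45.
Isla ∩ Gita: 08:45–09:30, 10:15–10:45, 11:15–12:15, 13:00–16:00.
Isla ∩ Gita ∩ Emeka: 09:00–09:30, 10:15–10:45, 11:15–12:15, 14:45–15:45.
Windows ≥ 60 min: 11:15–12:15, 14:45–15:45.
That's 2 windows.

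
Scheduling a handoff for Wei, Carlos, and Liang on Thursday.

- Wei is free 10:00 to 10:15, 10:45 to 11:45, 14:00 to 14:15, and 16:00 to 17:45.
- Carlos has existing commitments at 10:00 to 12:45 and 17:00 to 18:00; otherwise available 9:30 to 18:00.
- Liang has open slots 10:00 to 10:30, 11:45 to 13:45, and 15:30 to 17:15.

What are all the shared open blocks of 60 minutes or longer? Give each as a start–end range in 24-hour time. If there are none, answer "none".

16:00–17:00

Carlos free within 09:30–18:00: 09:30–10:00, 12:45–17:00.
Wei ∩ Carlos: 14:00–14:15, 16:00–17:00.
Wei ∩ Carlos ∩ Liang: 16:00–17:00.
Windows ≥ 60 min: 16:00–17:00.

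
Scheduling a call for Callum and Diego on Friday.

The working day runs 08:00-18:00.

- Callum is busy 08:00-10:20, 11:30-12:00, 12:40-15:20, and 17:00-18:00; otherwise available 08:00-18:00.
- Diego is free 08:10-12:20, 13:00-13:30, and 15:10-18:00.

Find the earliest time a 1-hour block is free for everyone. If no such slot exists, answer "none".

Callum free within 08:00–18:00: 10:20–11:30, 12:00–12:40, 15:20–17:00.
Callum ∩ Diego: 10:20–11:30, 12:00–12:20, 15:20–17:00.
Windows ≥ 60 min: 10:20–11:30, 15:20–17:00.
Earliest such window starts at 10:20.

10:20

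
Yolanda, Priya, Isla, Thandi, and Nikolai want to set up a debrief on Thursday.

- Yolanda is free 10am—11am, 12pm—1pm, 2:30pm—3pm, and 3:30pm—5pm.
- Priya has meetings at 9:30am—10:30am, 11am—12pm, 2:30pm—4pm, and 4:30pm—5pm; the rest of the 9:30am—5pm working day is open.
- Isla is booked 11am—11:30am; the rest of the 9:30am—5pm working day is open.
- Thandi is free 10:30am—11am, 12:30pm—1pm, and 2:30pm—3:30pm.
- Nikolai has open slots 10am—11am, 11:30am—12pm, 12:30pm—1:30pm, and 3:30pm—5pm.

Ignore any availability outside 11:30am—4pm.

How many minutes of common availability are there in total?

30 minutes

Priya free within 09:30–17:00: 10:30–11:00, 12:00–14:30, 16:00–16:30.
Isla free within 09:30–17:00: 09:30–11:00, 11:30–17:00.
Yolanda ∩ Priya: 10:30–11:00, 12:00–13:00, 16:00–16:30.
Yolanda ∩ Priya ∩ Isla: 10:30–11:00, 12:00–13:00, 16:00–16:30.
Yolanda ∩ Priya ∩ Isla ∩ Thandi: 10:30–11:00, 12:30–13:00.
Yolanda ∩ Priya ∩ Isla ∩ Thandi ∩ Nikolai: 10:30–11:00, 12:30–13:00.
Restricted to 11:30–16:00: 12:30–13:00.
Total common minutes: 30.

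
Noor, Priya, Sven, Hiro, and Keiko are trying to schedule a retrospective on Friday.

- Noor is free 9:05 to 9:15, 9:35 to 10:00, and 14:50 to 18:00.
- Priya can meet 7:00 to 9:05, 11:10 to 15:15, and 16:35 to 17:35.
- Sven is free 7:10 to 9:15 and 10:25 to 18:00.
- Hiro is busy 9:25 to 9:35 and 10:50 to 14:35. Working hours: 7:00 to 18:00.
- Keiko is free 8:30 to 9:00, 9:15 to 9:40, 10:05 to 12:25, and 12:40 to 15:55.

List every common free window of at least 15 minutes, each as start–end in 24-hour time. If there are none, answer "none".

14:50–15:15

Hiro free within 07:00–18:00: 07:00–09:25, 09:35–10:50, 14:35–18:00.
Noor ∩ Priya: 14:50–15:15, 16:35–17:35.
Noor ∩ Priya ∩ Sven: 14:50–15:15, 16:35–17:35.
Noor ∩ Priya ∩ Sven ∩ Hiro: 14:50–15:15, 16:35–17:35.
Noor ∩ Priya ∩ Sven ∩ Hiro ∩ Keiko: 14:50–15:15.
Windows ≥ 15 min: 14:50–15:15.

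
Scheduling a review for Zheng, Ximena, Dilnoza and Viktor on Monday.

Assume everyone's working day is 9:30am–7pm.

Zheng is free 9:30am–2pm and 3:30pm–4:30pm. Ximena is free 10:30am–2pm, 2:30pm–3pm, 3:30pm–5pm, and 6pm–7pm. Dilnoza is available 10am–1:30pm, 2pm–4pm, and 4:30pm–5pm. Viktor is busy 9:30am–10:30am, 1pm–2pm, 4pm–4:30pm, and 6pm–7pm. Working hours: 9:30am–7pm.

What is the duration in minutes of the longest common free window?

Viktor free within 09:30–19:00: 10:30–13:00, 14:00–16:00, 16:30–18:00.
Zheng ∩ Ximena: 10:30–14:00, 15:30–16:30.
Zheng ∩ Ximena ∩ Dilnoza: 10:30–13:30, 15:30–16:00.
Zheng ∩ Ximena ∩ Dilnoza ∩ Viktor: 10:30–13:00, 15:30–16:00.
Common window lengths: 150, 30 min; longest is 150.

150 minutes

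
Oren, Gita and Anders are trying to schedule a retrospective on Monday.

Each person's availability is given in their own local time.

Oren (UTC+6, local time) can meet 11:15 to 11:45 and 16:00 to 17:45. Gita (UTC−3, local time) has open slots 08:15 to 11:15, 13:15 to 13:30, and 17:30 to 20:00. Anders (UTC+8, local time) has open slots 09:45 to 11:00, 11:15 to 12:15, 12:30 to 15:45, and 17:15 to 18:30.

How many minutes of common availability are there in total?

0 minutes

Oren → UTC: 05:15–05:45, 10:00–11:45.
Gita → UTC: 11:15–14:15, 16:15–16:30, 20:30–23:00.
Anders → UTC: 01:45–03:00, 03:15–04:15, 04:30–07:45, 09:15–10:30.
Oren ∩ Gita: 11:15–11:45.
Oren ∩ Gita ∩ Anders: (none).
Total common minutes: 0.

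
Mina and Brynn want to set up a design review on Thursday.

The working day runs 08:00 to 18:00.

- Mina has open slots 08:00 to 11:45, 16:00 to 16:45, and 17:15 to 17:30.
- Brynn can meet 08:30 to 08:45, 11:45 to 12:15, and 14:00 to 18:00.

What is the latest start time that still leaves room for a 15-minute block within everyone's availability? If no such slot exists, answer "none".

17:15

Mina ∩ Brynn: 08:30–08:45, 16:00–16:45, 17:15–17:30.
Windows ≥ 15 min: 08:30–08:45, 16:00–16:45, 17:15–17:30.
Latest start in the last window 17:15–17:30 is 17:30 − 15 min = 17:15.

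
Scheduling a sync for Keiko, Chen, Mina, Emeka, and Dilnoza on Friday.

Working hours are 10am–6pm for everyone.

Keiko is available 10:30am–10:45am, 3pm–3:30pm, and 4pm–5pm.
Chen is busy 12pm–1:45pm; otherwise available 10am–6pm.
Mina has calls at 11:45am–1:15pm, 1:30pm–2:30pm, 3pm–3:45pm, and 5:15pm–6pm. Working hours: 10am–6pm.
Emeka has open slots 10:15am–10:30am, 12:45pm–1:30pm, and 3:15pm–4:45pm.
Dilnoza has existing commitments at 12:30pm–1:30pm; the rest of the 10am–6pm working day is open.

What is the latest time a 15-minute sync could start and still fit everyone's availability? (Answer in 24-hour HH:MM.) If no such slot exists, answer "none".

Chen free within 10:00–18:00: 10:00–12:00, 13:45–18:00.
Mina free within 10:00–18:00: 10:00–11:45, 13:15–13:30, 14:30–15:00, 15:45–17:15.
Dilnoza free within 10:00–18:00: 10:00–12:30, 13:30–18:00.
Keiko ∩ Chen: 10:30–10:45, 15:00–15:30, 16:00–17:00.
Keiko ∩ Chen ∩ Mina: 10:30–10:45, 16:00–17:00.
Keiko ∩ Chen ∩ Mina ∩ Emeka: 16:00–16:45.
Keiko ∩ Chen ∩ Mina ∩ Emeka ∩ Dilnoza: 16:00–16:45.
Windows ≥ 15 min: 16:00–16:45.
Latest start in the last window 16:00–16:45 is 16:45 − 15 min = 16:30.

16:30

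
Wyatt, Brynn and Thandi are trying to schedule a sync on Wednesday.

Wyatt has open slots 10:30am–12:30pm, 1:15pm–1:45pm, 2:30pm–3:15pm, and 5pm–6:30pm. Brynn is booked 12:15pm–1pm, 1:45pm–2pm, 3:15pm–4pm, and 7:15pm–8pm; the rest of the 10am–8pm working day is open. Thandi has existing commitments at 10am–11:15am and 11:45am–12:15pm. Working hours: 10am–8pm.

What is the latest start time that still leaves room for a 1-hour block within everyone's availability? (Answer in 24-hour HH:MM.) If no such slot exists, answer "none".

Brynn free within 10:00–20:00: 10:00–12:15, 13:00–13:45, 14:00–15:15, 16:00–19:15.
Thandi free within 10:00–20:00: 11:15–11:45, 12:15–20:00.
Wyatt ∩ Brynn: 10:30–12:15, 13:15–13:45, 14:30–15:15, 17:00–18:30.
Wyatt ∩ Brynn ∩ Thandi: 11:15–11:45, 13:15–13:45, 14:30–15:15, 17:00–18:30.
Windows ≥ 60 min: 17:00–18:30.
Latest start in the last window 17:00–18:30 is 18:30 − 60 min = 17:30.

17:30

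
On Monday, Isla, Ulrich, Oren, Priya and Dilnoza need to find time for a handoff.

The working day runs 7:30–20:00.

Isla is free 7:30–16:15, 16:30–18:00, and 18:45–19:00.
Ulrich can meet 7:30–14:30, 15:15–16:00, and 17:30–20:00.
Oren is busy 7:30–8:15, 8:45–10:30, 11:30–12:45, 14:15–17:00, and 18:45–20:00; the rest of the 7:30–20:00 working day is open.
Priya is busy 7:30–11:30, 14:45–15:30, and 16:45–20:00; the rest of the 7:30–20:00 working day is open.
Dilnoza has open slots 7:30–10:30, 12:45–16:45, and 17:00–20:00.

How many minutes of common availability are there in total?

Oren free within 07:30–20:00: 08:15–08:45, 10:30–11:30, 12:45–14:15, 17:00–18:45.
Priya free within 07:30–20:00: 11:30–14:45, 15:30–16:45.
Isla ∩ Ulrich: 07:30–14:30, 15:15–16:00, 17:30–18:00, 18:45–19:00.
Isla ∩ Ulrich ∩ Oren: 08:15–08:45, 10:30–11:30, 12:45–14:15, 17:30–18:00.
Isla ∩ Ulrich ∩ Oren ∩ Priya: 12:45–14:15.
Isla ∩ Ulrich ∩ Oren ∩ Priya ∩ Dilnoza: 12:45–14:15.
Total common minutes: 90.

90 minutes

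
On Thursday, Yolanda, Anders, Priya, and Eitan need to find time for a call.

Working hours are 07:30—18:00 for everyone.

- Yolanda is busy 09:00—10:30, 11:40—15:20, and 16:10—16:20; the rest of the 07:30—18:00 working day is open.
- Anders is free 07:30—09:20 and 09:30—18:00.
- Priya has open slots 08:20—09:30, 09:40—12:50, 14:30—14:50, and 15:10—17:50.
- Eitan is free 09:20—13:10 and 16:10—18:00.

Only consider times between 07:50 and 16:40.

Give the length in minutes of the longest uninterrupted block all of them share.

Yolanda free within 07:30–18:00: 07:30–09:00, 10:30–11:40, 15:20–16:10, 16:20–18:00.
Yolanda ∩ Anders: 07:30–09:00, 10:30–11:40, 15:20–16:10, 16:20–18:00.
Yolanda ∩ Anders ∩ Priya: 08:20–09:00, 10:30–11:40, 15:20–16:10, 16:20–17:50.
Yolanda ∩ Anders ∩ Priya ∩ Eitan: 10:30–11:40, 16:20–17:50.
Restricted to 07:50–16:40: 10:30–11:40, 16:20–16:40.
Common window lengths: 70, 20 min; longest is 70.

70 minutes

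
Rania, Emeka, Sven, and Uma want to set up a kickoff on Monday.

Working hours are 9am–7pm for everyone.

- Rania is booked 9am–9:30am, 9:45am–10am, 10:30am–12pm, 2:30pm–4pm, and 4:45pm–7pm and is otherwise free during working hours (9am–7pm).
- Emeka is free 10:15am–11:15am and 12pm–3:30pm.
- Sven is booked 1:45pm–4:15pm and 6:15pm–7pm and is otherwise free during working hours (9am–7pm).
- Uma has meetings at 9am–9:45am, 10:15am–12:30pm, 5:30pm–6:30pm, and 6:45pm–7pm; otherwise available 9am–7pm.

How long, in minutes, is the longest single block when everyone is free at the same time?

75 minutes

Rania free within 09:00–19:00: 09:30–09:45, 10:00–10:30, 12:00–14:30, 16:00–16:45.
Sven free within 09:00–19:00: 09:00–13:45, 16:15–18:15.
Uma free within 09:00–19:00: 09:45–10:15, 12:30–17:30, 18:30–18:45.
Rania ∩ Emeka: 10:15–10:30, 12:00–14:30.
Rania ∩ Emeka ∩ Sven: 10:15–10:30, 12:00–13:45.
Rania ∩ Emeka ∩ Sven ∩ Uma: 12:30–13:45.
Single common window of 75 minutes.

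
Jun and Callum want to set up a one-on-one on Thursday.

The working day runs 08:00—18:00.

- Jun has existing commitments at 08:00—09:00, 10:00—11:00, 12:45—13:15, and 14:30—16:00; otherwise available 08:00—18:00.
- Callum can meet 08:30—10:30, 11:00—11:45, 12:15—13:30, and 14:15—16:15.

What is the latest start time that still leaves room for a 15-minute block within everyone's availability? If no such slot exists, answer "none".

16:00

Jun free within 08:00–18:00: 09:00–10:00, 11:00–12:45, 13:15–14:30, 16:00–18:00.
Jun ∩ Callum: 09:00–10:00, 11:00–11:45, 12:15–12:45, 13:15–13:30, 14:15–14:30, 16:00–16:15.
Windows ≥ 15 min: 09:00–10:00, 11:00–11:45, 12:15–12:45, 13:15–13:30, 14:15–14:30, 16:00–16:15.
Latest start in the last window 16:00–16:15 is 16:15 − 15 min = 16:00.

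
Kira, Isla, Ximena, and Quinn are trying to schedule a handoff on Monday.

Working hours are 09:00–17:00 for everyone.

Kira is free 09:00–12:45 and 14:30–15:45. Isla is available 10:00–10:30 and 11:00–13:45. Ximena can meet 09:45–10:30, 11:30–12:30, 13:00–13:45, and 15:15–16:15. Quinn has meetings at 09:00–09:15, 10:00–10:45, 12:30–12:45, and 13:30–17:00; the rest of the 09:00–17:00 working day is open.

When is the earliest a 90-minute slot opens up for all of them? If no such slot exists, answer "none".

Quinn free within 09:00–17:00: 09:15–10:00, 10:45–12:30, 12:45–13:30.
Kira ∩ Isla: 10:00–10:30, 11:00–12:45.
Kira ∩ Isla ∩ Ximena: 10:00–10:30, 11:30–12:30.
Kira ∩ Isla ∩ Ximena ∩ Quinn: 11:30–12:30.
Windows ≥ 90 min: (none).

none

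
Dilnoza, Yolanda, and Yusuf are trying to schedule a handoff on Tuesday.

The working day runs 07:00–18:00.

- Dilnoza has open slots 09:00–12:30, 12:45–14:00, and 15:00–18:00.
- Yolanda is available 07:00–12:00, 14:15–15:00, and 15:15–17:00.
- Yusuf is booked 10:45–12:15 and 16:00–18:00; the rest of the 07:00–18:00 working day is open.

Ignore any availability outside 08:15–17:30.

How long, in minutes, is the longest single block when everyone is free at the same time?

105 minutes

Yusuf free within 07:00–18:00: 07:00–10:45, 12:15–16:00.
Dilnoza ∩ Yolanda: 09:00–12:00, 15:15–17:00.
Dilnoza ∩ Yolanda ∩ Yusuf: 09:00–10:45, 15:15–16:00.
Restricted to 08:15–17:30: 09:00–10:45, 15:15–16:00.
Common window lengths: 105, 45 min; longest is 105.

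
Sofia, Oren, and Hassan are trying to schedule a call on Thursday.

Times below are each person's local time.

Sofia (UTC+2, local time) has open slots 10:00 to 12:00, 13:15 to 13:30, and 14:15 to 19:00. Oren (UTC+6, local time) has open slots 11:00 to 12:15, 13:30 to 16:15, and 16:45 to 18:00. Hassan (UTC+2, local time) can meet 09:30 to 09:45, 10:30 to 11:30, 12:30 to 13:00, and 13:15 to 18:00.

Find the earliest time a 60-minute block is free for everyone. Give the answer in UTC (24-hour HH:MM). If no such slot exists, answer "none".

Sofia → UTC: 08:00–10:00, 11:15–11:30, 12:15–17:00.
Oren → UTC: 05:00–06:15, 07:30–10:15, 10:45–12:00.
Hassan → UTC: 07:30–07:45, 08:30–09:30, 10:30–11:00, 11:15–16:00.
Sofia ∩ Oren: 08:00–10:00, 11:15–11:30.
Sofia ∩ Oren ∩ Hassan: 08:30–09:30, 11:15–11:30.
Windows ≥ 60 min: 08:30–09:30.
Earliest such window starts at 08:30.

08:30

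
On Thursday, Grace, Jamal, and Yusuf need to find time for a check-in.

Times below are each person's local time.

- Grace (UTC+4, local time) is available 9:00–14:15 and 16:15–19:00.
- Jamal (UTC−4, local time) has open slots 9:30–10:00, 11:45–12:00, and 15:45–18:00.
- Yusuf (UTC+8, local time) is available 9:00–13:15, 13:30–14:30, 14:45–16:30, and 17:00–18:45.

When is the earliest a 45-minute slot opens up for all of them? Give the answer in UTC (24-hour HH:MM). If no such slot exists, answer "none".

Grace → UTC: 05:00–10:15, 12:15–15:00.
Jamal → UTC: 13:30–14:00, 15:45–16:00, 19:45–22:00.
Yusuf → UTC: 01:00–05:15, 05:30–06:30, 06:45–08:30, 09:00–10:45.
Grace ∩ Jamal: 13:30–14:00.
Grace ∩ Jamal ∩ Yusuf: (none).
Windows ≥ 45 min: (none).

none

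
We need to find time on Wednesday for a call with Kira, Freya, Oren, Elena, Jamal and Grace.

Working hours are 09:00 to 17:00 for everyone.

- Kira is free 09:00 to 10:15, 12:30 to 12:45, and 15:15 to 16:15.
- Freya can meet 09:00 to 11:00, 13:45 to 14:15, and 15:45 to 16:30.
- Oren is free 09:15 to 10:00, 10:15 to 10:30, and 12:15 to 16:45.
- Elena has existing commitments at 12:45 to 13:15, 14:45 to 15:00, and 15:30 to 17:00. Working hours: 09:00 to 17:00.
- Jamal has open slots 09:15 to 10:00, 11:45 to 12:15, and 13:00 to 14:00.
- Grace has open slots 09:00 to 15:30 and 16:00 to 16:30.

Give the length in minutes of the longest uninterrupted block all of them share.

45 minutes

Elena free within 09:00–17:00: 09:00–12:45, 13:15–14:45, 15:00–15:30.
Kira ∩ Freya: 09:00–10:15, 15:45–16:15.
Kira ∩ Freya ∩ Oren: 09:15–10:00, 15:45–16:15.
Kira ∩ Freya ∩ Oren ∩ Elena: 09:15–10:00.
Kira ∩ Freya ∩ Oren ∩ Elena ∩ Jamal: 09:15–10:00.
Kira ∩ Freya ∩ Oren ∩ Elena ∩ Jamal ∩ Grace: 09:15–10:00.
Single common window of 45 minutes.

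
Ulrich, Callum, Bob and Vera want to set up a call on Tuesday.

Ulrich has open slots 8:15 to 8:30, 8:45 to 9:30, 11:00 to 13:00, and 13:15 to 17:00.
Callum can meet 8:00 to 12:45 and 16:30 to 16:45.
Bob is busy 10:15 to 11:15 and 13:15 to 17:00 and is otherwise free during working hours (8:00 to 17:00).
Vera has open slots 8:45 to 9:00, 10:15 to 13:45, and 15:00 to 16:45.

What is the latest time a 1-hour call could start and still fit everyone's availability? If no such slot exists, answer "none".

Bob free within 08:00–17:00: 08:00–10:15, 11:15–13:15.
Ulrich ∩ Callum: 08:15–08:30, 08:45–09:30, 11:00–12:45, 16:30–16:45.
Ulrich ∩ Callum ∩ Bob: 08:15–08:30, 08:45–09:30, 11:15–12:45.
Ulrich ∩ Callum ∩ Bob ∩ Vera: 08:45–09:00, 11:15–12:45.
Windows ≥ 60 min: 11:15–12:45.
Latest start in the last window 11:15–12:45 is 12:45 − 60 min = 11:45.

11:45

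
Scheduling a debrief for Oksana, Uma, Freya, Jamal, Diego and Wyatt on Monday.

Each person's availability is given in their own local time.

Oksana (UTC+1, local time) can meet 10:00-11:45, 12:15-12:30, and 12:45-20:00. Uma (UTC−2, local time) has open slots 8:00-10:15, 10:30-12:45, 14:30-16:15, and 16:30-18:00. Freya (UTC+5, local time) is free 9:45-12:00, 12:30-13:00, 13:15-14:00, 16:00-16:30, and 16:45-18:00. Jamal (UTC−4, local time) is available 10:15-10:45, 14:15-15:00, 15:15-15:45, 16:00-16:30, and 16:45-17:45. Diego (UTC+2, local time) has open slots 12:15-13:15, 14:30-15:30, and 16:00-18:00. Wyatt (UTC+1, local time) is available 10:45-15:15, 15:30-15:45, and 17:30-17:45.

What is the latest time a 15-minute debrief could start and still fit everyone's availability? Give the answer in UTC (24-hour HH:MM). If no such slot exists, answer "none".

Oksana → UTC: 09:00–10:45, 11:15–11:30, 11:45–19:00.
Uma → UTC: 10:00–12:15, 12:30–14:45, 16:30–18:15, 18:30–20:00.
Freya → UTC: 04:45–07:00, 07:30–08:00, 08:15–09:00, 11:00–11:30, 11:45–13:00.
Jamal → UTC: 14:15–14:45, 18:15–19:00, 19:15–19:45, 20:00–20:30, 20:45–21:45.
Diego → UTC: 10:15–11:15, 12:30–13:30, 14:00–16:00.
Wyatt → UTC: 09:45–14:15, 14:30–14:45, 16:30–16:45.
Oksana ∩ Uma: 10:00–10:45, 11:15–11:30, 11:45–12:15, 12:30–14:45, 16:30–18:15, 18:30–19:00.
Oksana ∩ Uma ∩ Freya: 11:15–11:30, 11:45–12:15, 12:30–13:00.
Oksana ∩ Uma ∩ Freya ∩ Jamal: (none).
Oksana ∩ Uma ∩ Freya ∩ Jamal ∩ Diego: (none).
Oksana ∩ Uma ∩ Freya ∩ Jamal ∩ Diego ∩ Wyatt: (none).
Windows ≥ 15 min: (none).

none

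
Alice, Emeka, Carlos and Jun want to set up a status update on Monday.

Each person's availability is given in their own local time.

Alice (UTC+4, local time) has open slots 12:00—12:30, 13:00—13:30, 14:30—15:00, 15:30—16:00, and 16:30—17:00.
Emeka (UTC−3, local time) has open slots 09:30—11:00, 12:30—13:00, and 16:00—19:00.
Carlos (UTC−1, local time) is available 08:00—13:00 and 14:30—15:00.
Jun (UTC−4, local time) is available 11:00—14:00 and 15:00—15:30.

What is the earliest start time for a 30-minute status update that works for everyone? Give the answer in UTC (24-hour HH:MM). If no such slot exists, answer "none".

none

Alice → UTC: 08:00–08:30, 09:00–09:30, 10:30–11:00, 11:30–12:00, 12:30–13:00.
Emeka → UTC: 12:30–14:00, 15:30–16:00, 19:00–22:00.
Carlos → UTC: 09:00–14:00, 15:30–16:00.
Jun → UTC: 15:00–18:00, 19:00–19:30.
Alice ∩ Emeka: 12:30–13:00.
Alice ∩ Emeka ∩ Carlos: 12:30–13:00.
Alice ∩ Emeka ∩ Carlos ∩ Jun: (none).
Windows ≥ 30 min: (none).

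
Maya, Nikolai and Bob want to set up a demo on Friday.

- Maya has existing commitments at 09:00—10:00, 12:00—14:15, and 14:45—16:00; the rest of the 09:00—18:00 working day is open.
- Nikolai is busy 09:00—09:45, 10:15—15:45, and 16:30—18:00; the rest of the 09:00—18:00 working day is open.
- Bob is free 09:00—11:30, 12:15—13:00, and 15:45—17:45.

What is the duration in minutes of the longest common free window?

30 minutes

Maya free within 09:00–18:00: 10:00–12:00, 14:15–14:45, 16:00–18:00.
Nikolai free within 09:00–18:00: 09:45–10:15, 15:45–16:30.
Maya ∩ Nikolai: 10:00–10:15, 16:00–16:30.
Maya ∩ Nikolai ∩ Bob: 10:00–10:15, 16:00–16:30.
Common window lengths: 15, 30 min; longest is 30.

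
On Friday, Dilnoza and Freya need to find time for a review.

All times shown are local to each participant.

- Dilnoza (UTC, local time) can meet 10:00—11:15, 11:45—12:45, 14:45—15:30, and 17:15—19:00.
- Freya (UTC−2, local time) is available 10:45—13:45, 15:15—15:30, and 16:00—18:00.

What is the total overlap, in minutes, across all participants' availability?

120 minutes

Dilnoza → UTC: 10:00–11:15, 11:45–12:45, 14:45–15:30, 17:15–19:00.
Freya → UTC: 12:45–15:45, 17:15–17:30, 18:00–20:00.
Dilnoza ∩ Freya: 14:45–15:30, 17:15–17:30, 18:00–19:00.
Total common minutes: 45 + 15 + 60 = 120.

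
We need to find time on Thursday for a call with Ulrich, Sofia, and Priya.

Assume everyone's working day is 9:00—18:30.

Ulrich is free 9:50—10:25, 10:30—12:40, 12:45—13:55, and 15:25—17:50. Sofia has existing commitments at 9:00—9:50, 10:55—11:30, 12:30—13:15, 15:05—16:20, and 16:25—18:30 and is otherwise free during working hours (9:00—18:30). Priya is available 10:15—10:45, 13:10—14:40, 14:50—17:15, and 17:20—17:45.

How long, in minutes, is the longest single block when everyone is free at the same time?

40 minutes

Sofia free within 09:00–18:30: 09:50–10:55, 11:30–12:30, 13:15–15:05, 16:20–16:25.
Ulrich ∩ Sofia: 09:50–10:25, 10:30–10:55, 11:30–12:30, 13:15–13:55, 16:20–16:25.
Ulrich ∩ Sofia ∩ Priya: 10:15–10:25, 10:30–10:45, 13:15–13:55, 16:20–16:25.
Common window lengths: 10, 15, 40, 5 min; longest is 40.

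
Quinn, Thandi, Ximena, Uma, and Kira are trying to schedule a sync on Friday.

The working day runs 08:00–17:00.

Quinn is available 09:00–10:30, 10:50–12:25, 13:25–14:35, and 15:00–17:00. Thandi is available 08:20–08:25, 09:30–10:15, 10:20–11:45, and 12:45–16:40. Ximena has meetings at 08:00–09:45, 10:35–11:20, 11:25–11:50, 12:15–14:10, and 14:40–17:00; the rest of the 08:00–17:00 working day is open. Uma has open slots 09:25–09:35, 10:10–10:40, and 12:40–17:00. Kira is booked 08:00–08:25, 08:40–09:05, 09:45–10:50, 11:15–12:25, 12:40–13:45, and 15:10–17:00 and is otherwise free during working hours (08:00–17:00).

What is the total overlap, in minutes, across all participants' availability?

25 minutes

Ximena free within 08:00–17:00: 09:45–10:35, 11:20–11:25, 11:50–12:15, 14:10–14:40.
Kira free within 08:00–17:00: 08:25–08:40, 09:05–09:45, 10:50–11:15, 12:25–12:40, 13:45–15:10.
Quinn ∩ Thandi: 09:30–10:15, 10:20–10:30, 10:50–11:45, 13:25–14:35, 15:00–16:40.
Quinn ∩ Thandi ∩ Ximena: 09:45–10:15, 10:20–10:30, 11:20–11:25, 14:10–14:35.
Quinn ∩ Thandi ∩ Ximena ∩ Uma: 10:10–10:15, 10:20–10:30, 14:10–14:35.
Quinn ∩ Thandi ∩ Ximena ∩ Uma ∩ Kira: 14:10–14:35.
Total common minutes: 25.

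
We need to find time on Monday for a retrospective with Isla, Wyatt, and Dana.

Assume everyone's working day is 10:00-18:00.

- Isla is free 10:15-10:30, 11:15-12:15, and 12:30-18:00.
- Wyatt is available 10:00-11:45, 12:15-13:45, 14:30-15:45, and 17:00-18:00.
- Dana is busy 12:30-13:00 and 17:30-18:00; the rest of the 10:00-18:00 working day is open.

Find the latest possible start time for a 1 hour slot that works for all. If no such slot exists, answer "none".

14:45

Dana free within 10:00–18:00: 10:00–12:30, 13:00–17:30.
Isla ∩ Wyatt: 10:15–10:30, 11:15–11:45, 12:30–13:45, 14:30–15:45, 17:00–18:00.
Isla ∩ Wyatt ∩ Dana: 10:15–10:30, 11:15–11:45, 13:00–13:45, 14:30–15:45, 17:00–17:30.
Windows ≥ 60 min: 14:30–15:45.
Latest start in the last window 14:30–15:45 is 15:45 − 60 min = 14:45.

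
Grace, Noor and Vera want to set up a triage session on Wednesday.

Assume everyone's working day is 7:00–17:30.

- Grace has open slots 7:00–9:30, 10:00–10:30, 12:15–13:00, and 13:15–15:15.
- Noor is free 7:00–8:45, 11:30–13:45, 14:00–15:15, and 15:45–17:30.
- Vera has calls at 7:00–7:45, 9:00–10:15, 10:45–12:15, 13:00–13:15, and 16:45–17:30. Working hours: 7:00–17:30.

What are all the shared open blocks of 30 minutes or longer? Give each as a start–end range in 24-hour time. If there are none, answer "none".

07:45–08:45, 12:15–13:00, 13:15–13:45, 14:00–15:15

Vera free within 07:00–17:30: 07:45–09:00, 10:15–10:45, 12:15–13:00, 13:15–16:45.
Grace ∩ Noor: 07:00–08:45, 12:15–13:00, 13:15–13:45, 14:00–15:15.
Grace ∩ Noor ∩ Vera: 07:45–08:45, 12:15–13:00, 13:15–13:45, 14:00–15:15.
Windows ≥ 30 min: 07:45–08:45, 12:15–13:00, 13:15–13:45, 14:00–15:15.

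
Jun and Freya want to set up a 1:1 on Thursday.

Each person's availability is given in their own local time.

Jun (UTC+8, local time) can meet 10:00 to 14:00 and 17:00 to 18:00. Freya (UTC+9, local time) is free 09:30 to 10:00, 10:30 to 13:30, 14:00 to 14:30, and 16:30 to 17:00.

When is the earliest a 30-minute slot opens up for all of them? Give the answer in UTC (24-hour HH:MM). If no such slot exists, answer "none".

Jun → UTC: 02:00–06:00, 09:00–10:00.
Freya → UTC: 00:30–01:00, 01:30–04:30, 05:00–05:30, 07:30–08:00.
Jun ∩ Freya: 02:00–04:30, 05:00–05:30.
Windows ≥ 30 min: 02:00–04:30, 05:00–05:30.
Earliest such window starts at 02:00.

02:00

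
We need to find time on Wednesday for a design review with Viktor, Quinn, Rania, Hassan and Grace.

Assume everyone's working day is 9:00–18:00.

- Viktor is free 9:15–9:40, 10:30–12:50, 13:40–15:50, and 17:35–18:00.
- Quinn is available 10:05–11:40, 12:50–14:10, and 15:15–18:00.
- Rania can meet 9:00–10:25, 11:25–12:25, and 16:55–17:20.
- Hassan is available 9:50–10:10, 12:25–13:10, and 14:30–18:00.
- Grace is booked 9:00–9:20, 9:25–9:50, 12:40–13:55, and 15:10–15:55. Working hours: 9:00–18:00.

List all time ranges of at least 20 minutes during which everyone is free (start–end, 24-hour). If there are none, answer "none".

none

Grace free within 09:00–18:00: 09:20–09:25, 09:50–12:40, 13:55–15:10, 15:55–18:00.
Viktor ∩ Quinn: 10:30–11:40, 13:40–14:10, 15:15–15:50, 17:35–18:00.
Viktor ∩ Quinn ∩ Rania: 11:25–11:40.
Viktor ∩ Quinn ∩ Rania ∩ Hassan: (none).
Viktor ∩ Quinn ∩ Rania ∩ Hassan ∩ Grace: (none).
Windows ≥ 20 min: (none).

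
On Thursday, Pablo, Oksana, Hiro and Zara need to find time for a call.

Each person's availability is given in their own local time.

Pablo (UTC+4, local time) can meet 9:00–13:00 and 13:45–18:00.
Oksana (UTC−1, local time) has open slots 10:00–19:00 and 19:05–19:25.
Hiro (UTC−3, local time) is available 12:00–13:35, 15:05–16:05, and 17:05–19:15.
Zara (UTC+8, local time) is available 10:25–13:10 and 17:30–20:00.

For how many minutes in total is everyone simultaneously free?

0 minutes

Pablo → UTC: 05:00–09:00, 09:45–14:00.
Oksana → UTC: 11:00–20:00, 20:05–20:25.
Hiro → UTC: 15:00–16:35, 18:05–19:05, 20:05–22:15.
Zara → UTC: 02:25–05:10, 09:30–12:00.
Pablo ∩ Oksana: 11:00–14:00.
Pablo ∩ Oksana ∩ Hiro: (none).
Pablo ∩ Oksana ∩ Hiro ∩ Zara: (none).
Total common minutes: 0.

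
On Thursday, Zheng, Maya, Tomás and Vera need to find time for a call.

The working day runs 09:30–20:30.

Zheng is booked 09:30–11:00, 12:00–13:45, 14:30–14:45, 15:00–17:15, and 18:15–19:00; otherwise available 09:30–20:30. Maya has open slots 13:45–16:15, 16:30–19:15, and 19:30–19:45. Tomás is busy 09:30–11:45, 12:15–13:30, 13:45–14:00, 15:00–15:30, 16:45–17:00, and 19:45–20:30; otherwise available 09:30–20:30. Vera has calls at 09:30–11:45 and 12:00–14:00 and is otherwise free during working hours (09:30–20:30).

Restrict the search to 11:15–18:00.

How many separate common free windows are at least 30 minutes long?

Zheng free within 09:30–20:30: 11:00–12:00, 13:45–14:30, 14:45–15:00, 17:15–18:15, 19:00–20:30.
Tomás free within 09:30–20:30: 11:45–12:15, 13:30–13:45, 14:00–15:00, 15:30–16:45, 17:00–19:45.
Vera free within 09:30–20:30: 11:45–12:00, 14:00–20:30.
Zheng ∩ Maya: 13:45–14:30, 14:45–15:00, 17:15–18:15, 19:00–19:15, 19:30–19:45.
Zheng ∩ Maya ∩ Tomás: 14:00–14:30, 14:45–15:00, 17:15–18:15, 19:00–19:15, 19:30–19:45.
Zheng ∩ Maya ∩ Tomás ∩ Vera: 14:00–14:30, 14:45–15:00, 17:15–18:15, 19:00–19:15, 19:30–19:45.
Restricted to 11:15–18:00: 14:00–14:30, 14:45–15:00, 17:15–18:00.
Windows ≥ 30 min: 14:00–14:30, 17:15–18:00.
That's 2 windows.

2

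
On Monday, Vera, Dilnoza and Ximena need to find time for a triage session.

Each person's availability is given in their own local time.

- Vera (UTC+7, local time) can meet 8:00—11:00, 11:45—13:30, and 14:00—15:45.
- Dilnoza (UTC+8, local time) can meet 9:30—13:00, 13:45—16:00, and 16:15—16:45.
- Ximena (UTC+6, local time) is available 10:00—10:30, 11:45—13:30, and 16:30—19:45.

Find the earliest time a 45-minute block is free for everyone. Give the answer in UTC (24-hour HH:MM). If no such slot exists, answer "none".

Vera → UTC: 01:00–04:00, 04:45–06:30, 07:00–08:45.
Dilnoza → UTC: 01:30–05:00, 05:45–08:00, 08:15–08:45.
Ximena → UTC: 04:00–04:30, 05:45–07:30, 10:30–13:45.
Vera ∩ Dilnoza: 01:30–04:00, 04:45–05:00, 05:45–06:30, 07:00–08:00, 08:15–08:45.
Vera ∩ Dilnoza ∩ Ximena: 05:45–06:30, 07:00–07:30.
Windows ≥ 45 min: 05:45–06:30.
Earliest such window starts at 05:45.

05:45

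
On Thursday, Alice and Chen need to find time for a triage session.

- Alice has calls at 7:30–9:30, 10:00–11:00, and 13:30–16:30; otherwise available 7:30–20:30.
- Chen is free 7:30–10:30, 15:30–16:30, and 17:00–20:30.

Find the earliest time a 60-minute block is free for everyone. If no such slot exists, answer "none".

17:00

Alice free within 07:30–20:30: 09:30–10:00, 11:00–13:30, 16:30–20:30.
Alice ∩ Chen: 09:30–10:00, 17:00–20:30.
Windows ≥ 60 min: 17:00–20:30.
Earliest such window starts at 17:00.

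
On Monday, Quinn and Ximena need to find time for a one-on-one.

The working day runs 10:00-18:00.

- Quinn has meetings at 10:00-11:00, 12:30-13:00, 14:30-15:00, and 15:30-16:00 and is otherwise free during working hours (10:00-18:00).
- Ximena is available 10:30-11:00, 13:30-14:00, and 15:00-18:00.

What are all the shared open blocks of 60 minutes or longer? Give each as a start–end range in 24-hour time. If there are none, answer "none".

16:00–18:00

Quinn free within 10:00–18:00: 11:00–12:30, 13:00–14:30, 15:00–15:30, 16:00–18:00.
Quinn ∩ Ximena: 13:30–14:00, 15:00–15:30, 16:00–18:00.
Windows ≥ 60 min: 16:00–18:00.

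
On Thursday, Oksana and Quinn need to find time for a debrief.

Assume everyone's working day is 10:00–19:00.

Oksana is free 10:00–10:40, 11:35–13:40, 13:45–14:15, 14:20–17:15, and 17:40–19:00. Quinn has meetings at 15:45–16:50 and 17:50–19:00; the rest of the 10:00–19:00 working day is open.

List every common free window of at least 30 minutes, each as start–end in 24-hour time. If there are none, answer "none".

Quinn free within 10:00–19:00: 10:00–15:45, 16:50–17:50.
Oksana ∩ Quinn: 10:00–10:40, 11:35–13:40, 13:45–14:15, 14:20–15:45, 16:50–17:15, 17:40–17:50.
Windows ≥ 30 min: 10:00–10:40, 11:35–13:40, 13:45–14:15, 14:20–15:45.

10:00–10:40, 11:35–13:40, 13:45–14:15, 14:20–15:45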